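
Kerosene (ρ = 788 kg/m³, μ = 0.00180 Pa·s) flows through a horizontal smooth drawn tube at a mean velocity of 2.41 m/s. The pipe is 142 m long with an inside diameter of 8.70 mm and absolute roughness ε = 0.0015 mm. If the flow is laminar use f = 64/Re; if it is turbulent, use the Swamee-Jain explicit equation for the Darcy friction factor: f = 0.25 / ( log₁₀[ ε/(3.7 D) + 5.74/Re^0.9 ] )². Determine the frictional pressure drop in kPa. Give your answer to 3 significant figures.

Reynolds number Re = ρVD/μ = 788 · 2.41 · 0.0087 / 0.0018 = 9179.
Re > 4000 → turbulent. Relative roughness ε/D = 1.5e-06/0.0087 = 0.000172. Swamee-Jain: f = 0.25/(log₁₀[0.000172/3.7 + 5.74/9179^0.9])² = 0.25/(log₁₀[4.66e-05 + 0.00156])² = 0.25/(-2.795)² = 0.03201.
Darcy-Weisbach: ΔP = f(L/D)(ρV²/2) = 0.03201·(142/0.0087)·(788·2.41²/2) = 0.03201·1.632e+04·2288 = 1.195e+06 Pa.
ΔP = 1.195e+06 Pa = 1200 kPa.

ΔP ≈ 1200 kPa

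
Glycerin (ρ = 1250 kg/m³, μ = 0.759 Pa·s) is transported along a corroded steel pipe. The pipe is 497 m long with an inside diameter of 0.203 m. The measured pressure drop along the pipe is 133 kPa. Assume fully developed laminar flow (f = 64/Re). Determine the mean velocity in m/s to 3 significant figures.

For laminar flow, f = 64/Re with Re = ρVD/μ, so Darcy-Weisbach reduces to ΔP = 32μLV/D². Solving for V: V = ΔP·D²/(32μL) = 1.33e+05·(0.203)²/(32·0.759·497) = 0.454 m/s.
Check: Re = ρVD/μ = 1250·0.454·0.203/0.759 = 151.8 < 2300, so the laminar assumption holds.

V ≈ 0.454 m/s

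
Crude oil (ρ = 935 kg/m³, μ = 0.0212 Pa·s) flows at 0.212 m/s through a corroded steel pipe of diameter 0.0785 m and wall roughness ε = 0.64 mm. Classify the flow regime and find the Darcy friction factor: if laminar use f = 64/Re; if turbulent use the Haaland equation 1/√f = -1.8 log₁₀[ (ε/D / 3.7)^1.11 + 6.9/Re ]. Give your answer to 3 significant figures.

Re = ρVD/μ = 935·0.212·0.0785/0.0212 = 734.
Re < 2300 → laminar, so f = 64/Re = 0.0872 (roughness is irrelevant in laminar flow).

f ≈ 0.0872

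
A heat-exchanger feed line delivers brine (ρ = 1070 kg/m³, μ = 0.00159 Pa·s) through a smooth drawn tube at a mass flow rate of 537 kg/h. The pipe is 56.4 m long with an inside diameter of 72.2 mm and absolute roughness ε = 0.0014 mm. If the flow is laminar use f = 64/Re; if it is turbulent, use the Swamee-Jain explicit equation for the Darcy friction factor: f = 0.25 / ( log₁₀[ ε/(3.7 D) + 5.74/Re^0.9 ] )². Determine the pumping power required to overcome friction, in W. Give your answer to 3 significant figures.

P ≈ 0.00261 W

ṁ = 537 kg/h = 537/3600 = 0.1492 kg/s.
A = πD²/4 = π(0.0722)²/4 = 0.004094 m²; mean velocity V = ṁ/(ρA) = 0.1492/(1070 · 0.004094) = 0.03405 m/s.
Reynolds number Re = ρVD/μ = 1070 · 0.03405 · 0.0722 / 0.00159 = 1654.
Re < 2300 → laminar flow, so f = 64/Re = 64/1654 = 0.03868 (the turbulent correlation is not needed).
Darcy-Weisbach: ΔP = f(L/D)(ρV²/2) = 0.03868·(56.4/0.0722)·(1070·0.03405²/2) = 0.03868·781.2·0.6203 = 18.74 Pa.
Q = ṁ/ρ = 0.1492/1070 = 0.0001394 m³/s.
Pumping power P = QΔP = 0.0001394·18.74 = 0.002613 W = 0.00261 W.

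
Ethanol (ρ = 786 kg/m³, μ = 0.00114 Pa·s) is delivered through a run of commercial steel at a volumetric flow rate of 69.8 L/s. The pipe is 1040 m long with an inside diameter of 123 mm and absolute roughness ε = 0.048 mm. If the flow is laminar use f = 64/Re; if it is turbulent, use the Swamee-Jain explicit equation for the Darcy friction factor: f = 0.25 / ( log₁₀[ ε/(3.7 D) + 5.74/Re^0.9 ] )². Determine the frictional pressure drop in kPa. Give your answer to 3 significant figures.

ΔP ≈ 1960 kPa

Q = 69.8 L/s = 69.8/1000 = 0.0698 m³/s.
Cross-sectional area A = πD²/4 = π(0.123)²/4 = 0.01188 m²; mean velocity V = Q/A = 0.0698/0.01188 = 5.874 m/s.
Reynolds number Re = ρVD/μ = 786 · 5.874 · 0.123 / 0.00114 = 4.982e+05.
Re > 4000 → turbulent. Relative roughness ε/D = 4.8e-05/0.123 = 0.00039. Swamee-Jain: f = 0.25/(log₁₀[0.00039/3.7 + 5.74/4.982e+05^0.9])² = 0.25/(log₁₀[0.000105 + 4.28e-05])² = 0.25/(-3.829)² = 0.01705.
Darcy-Weisbach: ΔP = f(L/D)(ρV²/2) = 0.01705·(1040/0.123)·(786·5.874²/2) = 0.01705·8455·1.356e+04 = 1.955e+06 Pa.
ΔP = 1.955e+06 Pa = 1960 kPa.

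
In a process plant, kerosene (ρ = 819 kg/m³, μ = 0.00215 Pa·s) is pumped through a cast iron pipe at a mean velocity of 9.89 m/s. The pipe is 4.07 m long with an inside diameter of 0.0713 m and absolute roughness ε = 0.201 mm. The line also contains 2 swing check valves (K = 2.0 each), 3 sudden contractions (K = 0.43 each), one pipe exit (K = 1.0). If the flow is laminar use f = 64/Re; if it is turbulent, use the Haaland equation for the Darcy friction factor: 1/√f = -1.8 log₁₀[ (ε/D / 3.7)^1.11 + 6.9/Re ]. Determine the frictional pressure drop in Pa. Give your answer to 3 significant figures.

ΔP ≈ 312000 Pa

Reynolds number Re = ρVD/μ = 819 · 9.89 · 0.0713 / 0.00215 = 2.686e+05.
Re > 4000 → turbulent. Relative roughness ε/D = 0.000201/0.0713 = 0.00282. Haaland: 1/√f = -1.8 log₁₀[(0.00282/3.7)^1.11 + 6.9/2.686e+05] = -1.8 log₁₀[0.000346 + 2.57e-05] = 6.174, so f = 0.02623.
Total minor-loss coefficient ΣK = 2·2 + 3·0.43 + 1·1 = 6.29.
ΔP = [f·L/D + ΣK]·(ρV²/2) = [0.02623·4.07/0.0713 + 6.29]·(819·9.89²/2) = [1.498 + 6.29]·4.005e+04 = 3.119e+05 Pa.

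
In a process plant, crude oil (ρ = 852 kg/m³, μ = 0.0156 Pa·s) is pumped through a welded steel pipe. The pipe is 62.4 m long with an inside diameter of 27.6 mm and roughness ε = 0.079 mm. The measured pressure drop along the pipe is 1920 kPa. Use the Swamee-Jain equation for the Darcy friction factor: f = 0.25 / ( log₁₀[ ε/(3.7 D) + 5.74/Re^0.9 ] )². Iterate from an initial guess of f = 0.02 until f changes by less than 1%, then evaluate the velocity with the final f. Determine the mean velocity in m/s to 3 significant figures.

Rearranging Darcy-Weisbach: V = √(2·ΔP·D/(f·L·ρ)). With ε/D = 7.9e-05/0.0276 = 0.00286, iterate starting from f = 0.02:
  f = 0.02 → V = √(2·1.92e+06·0.0276/(0.02·62.4·852)) = 9.984 m/s; Re = ρVD/μ = 1.505e+04; f → 0.03302
  f = 0.03302 → V = 7.77 m/s; Re = 1.171e+04; f → 0.03445
  f = 0.03445 → V = 7.607 m/s; Re = 1.147e+04; f → 0.03459
Converged (Δf/f < 1%). With the final f = 0.03459: V = √(2·1.92e+06·0.0276/(0.03459·62.4·852)) = 7.592 m/s.

V ≈ 7.59 m/s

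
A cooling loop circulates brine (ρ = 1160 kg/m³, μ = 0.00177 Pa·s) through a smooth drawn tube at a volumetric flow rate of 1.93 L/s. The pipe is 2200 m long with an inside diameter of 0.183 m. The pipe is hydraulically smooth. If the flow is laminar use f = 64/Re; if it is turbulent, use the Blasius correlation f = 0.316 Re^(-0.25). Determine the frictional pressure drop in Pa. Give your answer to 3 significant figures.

ΔP ≈ 1220 Pa

Q = 1.93 L/s = 1.93/1000 = 0.00193 m³/s.
Cross-sectional area A = πD²/4 = π(0.183)²/4 = 0.0263 m²; mean velocity V = Q/A = 0.00193/0.0263 = 0.07338 m/s.
Reynolds number Re = ρVD/μ = 1160 · 0.07338 · 0.183 / 0.00177 = 8800.
Re > 4000 → turbulent. Smooth-pipe (Blasius): f = 0.316 Re^(-0.25) = 0.316/(8800)^0.25 = 0.03263.
Darcy-Weisbach: ΔP = f(L/D)(ρV²/2) = 0.03263·(2200/0.183)·(1160·0.07338²/2) = 0.03263·1.202e+04·3.123 = 1225 Pa.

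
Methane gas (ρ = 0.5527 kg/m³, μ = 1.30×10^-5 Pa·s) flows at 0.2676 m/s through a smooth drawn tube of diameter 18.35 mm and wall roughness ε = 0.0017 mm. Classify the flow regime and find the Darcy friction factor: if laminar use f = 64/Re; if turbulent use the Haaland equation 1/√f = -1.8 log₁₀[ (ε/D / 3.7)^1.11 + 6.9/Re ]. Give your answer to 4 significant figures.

f ≈ 0.3066

Re = ρVD/μ = 0.5527·0.2676·0.01835/1.3e-05 = 208.8.
Re < 2300 → laminar, so f = 64/Re = 0.3066 (roughness is irrelevant in laminar flow).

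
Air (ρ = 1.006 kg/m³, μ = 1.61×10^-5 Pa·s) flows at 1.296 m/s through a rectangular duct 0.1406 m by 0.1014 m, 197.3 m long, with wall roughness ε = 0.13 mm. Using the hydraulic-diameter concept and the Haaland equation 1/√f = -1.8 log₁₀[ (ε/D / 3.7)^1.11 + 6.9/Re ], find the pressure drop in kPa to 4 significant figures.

Hydraulic diameter D_h = 4A/P = 4·(0.1406·0.1014)/(2·(0.1406+0.1014)) = 0.05703/0.484 = 0.1178 m.
Re = ρVD_h/μ = 1.006·1.296·0.1178/1.61e-05 = 9541.
ε/D_h = 0.00013/0.1178 = 0.0011; Haaland gives 1/√f = -1.8 log₁₀[0.000122+0.000723] = 5.531, so f = 0.03268.
ΔP = f(L/D_h)(ρV²/2) = 0.03268·197.3/0.1178·0.8448 = 46.24 Pa.
ΔP = 0.04624 kPa.

ΔP ≈ 0.04624 kPa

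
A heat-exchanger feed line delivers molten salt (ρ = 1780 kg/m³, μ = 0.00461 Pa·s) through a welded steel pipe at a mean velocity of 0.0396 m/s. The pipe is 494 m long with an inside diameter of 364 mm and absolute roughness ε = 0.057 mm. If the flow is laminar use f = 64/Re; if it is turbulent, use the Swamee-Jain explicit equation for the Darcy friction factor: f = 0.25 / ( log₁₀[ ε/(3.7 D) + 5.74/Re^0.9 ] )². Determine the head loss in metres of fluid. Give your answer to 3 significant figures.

h_f ≈ 0.00400 m

Reynolds number Re = ρVD/μ = 1780 · 0.0396 · 0.364 / 0.00461 = 5566.
Re > 4000 → turbulent. Relative roughness ε/D = 5.7e-05/0.364 = 0.000157. Swamee-Jain: f = 0.25/(log₁₀[0.000157/3.7 + 5.74/5566^0.9])² = 0.25/(log₁₀[4.23e-05 + 0.00244])² = 0.25/(-2.605)² = 0.03685.
Darcy-Weisbach: ΔP = f(L/D)(ρV²/2) = 0.03685·(494/0.364)·(1780·0.0396²/2) = 0.03685·1357·1.396 = 69.8 Pa.
Head loss h_f = ΔP/(ρg) = 69.8/(1780·9.81) = 0.00400 m.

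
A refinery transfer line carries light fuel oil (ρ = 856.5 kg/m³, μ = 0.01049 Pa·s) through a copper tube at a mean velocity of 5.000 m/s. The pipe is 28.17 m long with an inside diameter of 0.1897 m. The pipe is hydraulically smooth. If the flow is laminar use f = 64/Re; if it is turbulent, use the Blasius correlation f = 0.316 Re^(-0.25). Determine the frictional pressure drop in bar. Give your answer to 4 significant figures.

Reynolds number Re = ρVD/μ = 856.5 · 5 · 0.1897 / 0.0105 = 7.744e+04.
Re > 4000 → turbulent. Smooth-pipe (Blasius): f = 0.316 Re^(-0.25) = 0.316/(7.744e+04)^0.25 = 0.01894.
Darcy-Weisbach: ΔP = f(L/D)(ρV²/2) = 0.01894·(28.17/0.1897)·(856.5·5²/2) = 0.01894·148.5·1.071e+04 = 3.012e+04 Pa.
ΔP = 3.012e+04 Pa = 0.3012 bar.

ΔP ≈ 0.3012 bar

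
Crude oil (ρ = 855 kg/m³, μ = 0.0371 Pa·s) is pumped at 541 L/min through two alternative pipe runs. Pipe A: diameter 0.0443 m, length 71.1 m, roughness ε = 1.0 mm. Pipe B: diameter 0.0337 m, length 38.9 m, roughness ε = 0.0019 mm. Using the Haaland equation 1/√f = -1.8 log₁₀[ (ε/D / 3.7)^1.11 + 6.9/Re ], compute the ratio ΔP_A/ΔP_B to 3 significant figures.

ΔP_A/ΔP_B ≈ 0.797

Pipe A: V = Q/A = 0.009017/0.001541 = 5.85 m/s; Re = 5972; ε/D = 0.0226; Haaland → f = 0.05667; ΔP_A = f(L/D)(ρV²/2) = 1.331e+06 Pa.
Pipe B: V = Q/A = 0.009017/0.000892 = 10.11 m/s; Re = 7851; ε/D = 5.64e-05; Haaland → f = 0.03309; ΔP_B = f(L/D)(ρV²/2) = 1.669e+06 Pa.
ΔP_A/ΔP_B = 1.331e+06/1.669e+06 = 0.797.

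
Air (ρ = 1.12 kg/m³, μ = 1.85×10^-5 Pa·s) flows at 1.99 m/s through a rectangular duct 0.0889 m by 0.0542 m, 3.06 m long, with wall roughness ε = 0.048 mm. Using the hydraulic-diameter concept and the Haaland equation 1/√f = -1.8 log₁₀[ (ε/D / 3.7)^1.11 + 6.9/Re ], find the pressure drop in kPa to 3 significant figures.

Hydraulic diameter D_h = 4A/P = 4·(0.0889·0.0542)/(2·(0.0889+0.0542)) = 0.01927/0.2862 = 0.06734 m.
Re = ρVD_h/μ = 1.12·1.99·0.06734/1.85e-05 = 8113.
ε/D_h = 4.8e-05/0.06734 = 0.000713; Haaland gives 1/√f = -1.8 log₁₀[7.52e-05+0.00085] = 5.46, so f = 0.03354.
ΔP = f(L/D_h)(ρV²/2) = 0.03354·3.06/0.06734·2.218 = 3.38 Pa.
ΔP = 0.00338 kPa.

ΔP ≈ 0.00338 kPa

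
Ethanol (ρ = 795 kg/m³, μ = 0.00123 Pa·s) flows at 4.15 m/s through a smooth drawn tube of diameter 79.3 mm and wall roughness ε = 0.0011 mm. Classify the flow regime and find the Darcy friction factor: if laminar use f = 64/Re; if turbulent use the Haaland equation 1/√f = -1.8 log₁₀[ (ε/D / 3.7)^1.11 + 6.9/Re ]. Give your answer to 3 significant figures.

Re = ρVD/μ = 795·4.15·0.0793/0.00123 = 2.127e+05.
Re > 4000 → turbulent. ε/D = 1.1e-06/0.0793 = 1.39e-05; Haaland: 1/√f = -1.8 log₁₀[9.49e-07 + 3.24e-05] = 8.058, so f = 0.0154.

f ≈ 0.0154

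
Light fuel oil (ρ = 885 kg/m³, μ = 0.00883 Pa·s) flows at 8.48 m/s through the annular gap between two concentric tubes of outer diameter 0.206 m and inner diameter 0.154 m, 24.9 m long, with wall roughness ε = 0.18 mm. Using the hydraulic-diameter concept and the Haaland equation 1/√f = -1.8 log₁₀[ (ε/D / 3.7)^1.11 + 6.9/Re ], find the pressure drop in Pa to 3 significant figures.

ΔP ≈ 451000 Pa

Hydraulic diameter D_h = 4A/P = D_o - D_i = 0.206 - 0.154 = 0.052 m.
Re = ρVD_h/μ = 885·8.48·0.052/0.00883 = 4.42e+04.
ε/D_h = 0.00018/0.052 = 0.00346; Haaland gives 1/√f = -1.8 log₁₀[0.000434+0.000156] = 5.812, so f = 0.02961.
ΔP = f(L/D_h)(ρV²/2) = 0.02961·24.9/0.052·3.182e+04 = 4.511e+05 Pa.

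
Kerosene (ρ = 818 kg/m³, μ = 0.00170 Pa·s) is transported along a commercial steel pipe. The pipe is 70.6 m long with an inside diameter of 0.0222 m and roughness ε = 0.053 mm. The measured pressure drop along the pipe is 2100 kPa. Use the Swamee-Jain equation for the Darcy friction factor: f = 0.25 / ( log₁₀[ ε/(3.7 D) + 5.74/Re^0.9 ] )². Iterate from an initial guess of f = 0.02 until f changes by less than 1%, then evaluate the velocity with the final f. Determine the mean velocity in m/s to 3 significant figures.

Rearranging Darcy-Weisbach: V = √(2·ΔP·D/(f·L·ρ)). With ε/D = 5.3e-05/0.0222 = 0.00239, iterate starting from f = 0.02:
  f = 0.02 → V = √(2·2.1e+06·0.0222/(0.02·70.6·818)) = 8.985 m/s; Re = ρVD/μ = 9.598e+04; f → 0.02637
  f = 0.02637 → V = 7.825 m/s; Re = 8.358e+04; f → 0.02659
Converged (Δf/f < 1%). With the final f = 0.02659: V = √(2·2.1e+06·0.0222/(0.02659·70.6·818)) = 7.792 m/s.

V ≈ 7.79 m/s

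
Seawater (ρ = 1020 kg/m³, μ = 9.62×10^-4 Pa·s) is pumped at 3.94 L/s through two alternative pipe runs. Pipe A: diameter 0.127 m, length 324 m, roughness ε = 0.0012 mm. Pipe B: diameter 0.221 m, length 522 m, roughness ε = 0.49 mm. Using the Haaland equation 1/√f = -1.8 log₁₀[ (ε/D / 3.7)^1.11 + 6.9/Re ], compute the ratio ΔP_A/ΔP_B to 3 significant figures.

ΔP_A/ΔP_B ≈ 7.35

Pipe A: V = Q/A = 0.00394/0.01267 = 0.311 m/s; Re = 4.188e+04; ε/D = 9.45e-06; Haaland → f = 0.02158; ΔP_A = f(L/D)(ρV²/2) = 2717 Pa.
Pipe B: V = Q/A = 0.00394/0.03836 = 0.1027 m/s; Re = 2.407e+04; ε/D = 0.00222; Haaland → f = 0.02907; ΔP_B = f(L/D)(ρV²/2) = 369.4 Pa.
ΔP_A/ΔP_B = 2717/369.4 = 7.35.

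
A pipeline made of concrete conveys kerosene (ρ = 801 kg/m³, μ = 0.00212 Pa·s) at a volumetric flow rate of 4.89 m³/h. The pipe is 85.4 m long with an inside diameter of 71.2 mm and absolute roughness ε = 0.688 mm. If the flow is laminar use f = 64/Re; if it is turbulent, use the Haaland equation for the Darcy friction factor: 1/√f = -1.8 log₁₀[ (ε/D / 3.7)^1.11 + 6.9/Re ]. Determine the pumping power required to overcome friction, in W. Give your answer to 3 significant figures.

P ≈ 3.27 W

Q = 4.89 m³/h = 4.89/3600 = 0.001358 m³/s.
Cross-sectional area A = πD²/4 = π(0.0712)²/4 = 0.003982 m²; mean velocity V = Q/A = 0.001358/0.003982 = 0.3412 m/s.
Reynolds number Re = ρVD/μ = 801 · 0.3412 · 0.0712 / 0.00212 = 9178.
Re > 4000 → turbulent. Relative roughness ε/D = 0.000688/0.0712 = 0.00966. Haaland: 1/√f = -1.8 log₁₀[(0.00966/3.7)^1.11 + 6.9/9178] = -1.8 log₁₀[0.00136 + 0.000752] = 4.817, so f = 0.04311.
Darcy-Weisbach: ΔP = f(L/D)(ρV²/2) = 0.04311·(85.4/0.0712)·(801·0.3412²/2) = 0.04311·1199·46.61 = 2410 Pa.
Pumping power P = QΔP = 0.001358·2410 = 3.274 W = 3.27 W.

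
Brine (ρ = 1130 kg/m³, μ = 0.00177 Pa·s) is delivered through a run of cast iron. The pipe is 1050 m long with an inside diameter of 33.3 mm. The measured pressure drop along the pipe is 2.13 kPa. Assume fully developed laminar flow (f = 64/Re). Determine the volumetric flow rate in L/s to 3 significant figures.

Q ≈ 0.0346 L/s

For laminar flow, f = 64/Re with Re = ρVD/μ, so Darcy-Weisbach reduces to ΔP = 32μLV/D². Solving for V: V = ΔP·D²/(32μL) = 2130·(0.0333)²/(32·0.00177·1050) = 0.03972 m/s.
Check: Re = ρVD/μ = 1130·0.03972·0.0333/0.00177 = 844.3 < 2300, so the laminar assumption holds.
Q = V·A = 0.03972·(π/4·0.0333²) = 3.459e-05 m³/s = 0.0346 L/s.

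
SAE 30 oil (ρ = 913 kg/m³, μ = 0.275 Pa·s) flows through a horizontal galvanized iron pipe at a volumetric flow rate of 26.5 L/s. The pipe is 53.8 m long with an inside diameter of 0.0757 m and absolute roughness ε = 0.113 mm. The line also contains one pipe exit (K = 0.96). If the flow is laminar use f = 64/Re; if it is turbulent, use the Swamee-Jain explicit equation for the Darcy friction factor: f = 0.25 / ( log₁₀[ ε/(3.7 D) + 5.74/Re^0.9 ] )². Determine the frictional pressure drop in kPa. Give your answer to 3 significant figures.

Q = 26.5 L/s = 26.5/1000 = 0.0265 m³/s.
Cross-sectional area A = πD²/4 = π(0.0757)²/4 = 0.004501 m²; mean velocity V = Q/A = 0.0265/0.004501 = 5.888 m/s.
Reynolds number Re = ρVD/μ = 913 · 5.888 · 0.0757 / 0.275 = 1480.
Re < 2300 → laminar flow, so f = 64/Re = 64/1480 = 0.04325 (the turbulent correlation is not needed).
Total minor-loss coefficient ΣK = 1·0.96 = 0.96.
ΔP = [f·L/D + ΣK]·(ρV²/2) = [0.04325·53.8/0.0757 + 0.96]·(913·5.888²/2) = [30.74 + 0.96]·1.583e+04 = 5.016e+05 Pa.
ΔP = 5.016e+05 Pa = 502 kPa.

ΔP ≈ 502 kPa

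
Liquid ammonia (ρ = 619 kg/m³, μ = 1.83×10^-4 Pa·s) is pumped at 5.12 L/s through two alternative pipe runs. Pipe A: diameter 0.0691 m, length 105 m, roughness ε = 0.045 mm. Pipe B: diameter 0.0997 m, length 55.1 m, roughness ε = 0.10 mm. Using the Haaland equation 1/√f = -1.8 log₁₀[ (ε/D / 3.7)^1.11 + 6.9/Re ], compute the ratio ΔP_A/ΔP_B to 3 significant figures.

Pipe A: V = Q/A = 0.00512/0.00375 = 1.365 m/s; Re = 3.191e+05; ε/D = 0.000651; Haaland → f = 0.01884; ΔP_A = f(L/D)(ρV²/2) = 1.652e+04 Pa.
Pipe B: V = Q/A = 0.00512/0.007807 = 0.6558 m/s; Re = 2.212e+05; ε/D = 0.001; Haaland → f = 0.02082; ΔP_B = f(L/D)(ρV²/2) = 1531 Pa.
ΔP_A/ΔP_B = 1.652e+04/1531 = 10.8.

ΔP_A/ΔP_B ≈ 10.8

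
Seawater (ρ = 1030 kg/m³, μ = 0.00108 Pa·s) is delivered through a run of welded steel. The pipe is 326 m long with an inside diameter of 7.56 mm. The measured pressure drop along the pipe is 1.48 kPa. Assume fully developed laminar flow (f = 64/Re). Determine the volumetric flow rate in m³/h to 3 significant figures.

For laminar flow, f = 64/Re with Re = ρVD/μ, so Darcy-Weisbach reduces to ΔP = 32μLV/D². Solving for V: V = ΔP·D²/(32μL) = 1480·(0.00756)²/(32·0.00108·326) = 0.007508 m/s.
Check: Re = ρVD/μ = 1030·0.007508·0.00756/0.00108 = 54.13 < 2300, so the laminar assumption holds.
Q = V·A = 0.007508·(π/4·0.00756²) = 3.37e-07 m³/s = 0.00121 m³/h.

Q ≈ 0.00121 m³/h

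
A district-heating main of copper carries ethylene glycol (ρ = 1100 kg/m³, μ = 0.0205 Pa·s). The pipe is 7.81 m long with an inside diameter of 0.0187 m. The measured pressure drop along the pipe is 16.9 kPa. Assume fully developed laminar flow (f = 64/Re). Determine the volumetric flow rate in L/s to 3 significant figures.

For laminar flow, f = 64/Re with Re = ρVD/μ, so Darcy-Weisbach reduces to ΔP = 32μLV/D². Solving for V: V = ΔP·D²/(32μL) = 1.69e+04·(0.0187)²/(32·0.0205·7.81) = 1.153 m/s.
Check: Re = ρVD/μ = 1100·1.153·0.0187/0.0205 = 1157 < 2300, so the laminar assumption holds.
Q = V·A = 1.153·(π/4·0.0187²) = 0.0003168 m³/s = 0.317 L/s.

Q ≈ 0.317 L/s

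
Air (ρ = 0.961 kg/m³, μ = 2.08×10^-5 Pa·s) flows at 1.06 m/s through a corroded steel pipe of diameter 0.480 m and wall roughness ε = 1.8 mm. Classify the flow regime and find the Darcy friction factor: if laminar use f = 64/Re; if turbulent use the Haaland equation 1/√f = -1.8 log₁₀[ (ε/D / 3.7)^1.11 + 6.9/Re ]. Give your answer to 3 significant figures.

Re = ρVD/μ = 0.961·1.06·0.48/2.08e-05 = 2.351e+04.
Re > 4000 → turbulent. ε/D = 0.0018/0.48 = 0.00375; Haaland: 1/√f = -1.8 log₁₀[0.000475 + 0.000294] = 5.606, so f = 0.03182.

f ≈ 0.0318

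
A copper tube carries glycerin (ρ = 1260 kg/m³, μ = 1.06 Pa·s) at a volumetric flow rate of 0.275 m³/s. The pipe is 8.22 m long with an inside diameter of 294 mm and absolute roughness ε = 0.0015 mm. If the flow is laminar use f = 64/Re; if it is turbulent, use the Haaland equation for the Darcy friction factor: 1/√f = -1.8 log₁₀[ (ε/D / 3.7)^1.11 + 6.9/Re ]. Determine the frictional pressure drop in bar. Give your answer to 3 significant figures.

ΔP ≈ 0.131 bar

Cross-sectional area A = πD²/4 = π(0.294)²/4 = 0.06789 m²; mean velocity V = Q/A = 0.275/0.06789 = 4.051 m/s.
Reynolds number Re = ρVD/μ = 1260 · 4.051 · 0.294 / 1.06 = 1416.
Re < 2300 → laminar flow, so f = 64/Re = 64/1416 = 0.04521 (the turbulent correlation is not needed).
Darcy-Weisbach: ΔP = f(L/D)(ρV²/2) = 0.04521·(8.22/0.294)·(1260·4.051²/2) = 0.04521·27.96·1.034e+04 = 1.307e+04 Pa.
ΔP = 1.307e+04 Pa = 0.131 bar.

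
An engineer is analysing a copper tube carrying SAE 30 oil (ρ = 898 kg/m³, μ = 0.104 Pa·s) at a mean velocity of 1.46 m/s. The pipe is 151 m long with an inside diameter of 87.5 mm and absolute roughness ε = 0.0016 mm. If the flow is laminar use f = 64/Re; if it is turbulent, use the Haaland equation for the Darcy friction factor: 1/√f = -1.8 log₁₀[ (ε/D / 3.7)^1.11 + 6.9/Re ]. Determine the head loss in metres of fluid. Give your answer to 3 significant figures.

h_f ≈ 10.9 m

Reynolds number Re = ρVD/μ = 898 · 1.46 · 0.0875 / 0.104 = 1103.
Re < 2300 → laminar flow, so f = 64/Re = 64/1103 = 0.05802 (the turbulent correlation is not needed).
Darcy-Weisbach: ΔP = f(L/D)(ρV²/2) = 0.05802·(151/0.0875)·(898·1.46²/2) = 0.05802·1726·957.1 = 9.583e+04 Pa.
Head loss h_f = ΔP/(ρg) = 9.583e+04/(898·9.81) = 10.9 m.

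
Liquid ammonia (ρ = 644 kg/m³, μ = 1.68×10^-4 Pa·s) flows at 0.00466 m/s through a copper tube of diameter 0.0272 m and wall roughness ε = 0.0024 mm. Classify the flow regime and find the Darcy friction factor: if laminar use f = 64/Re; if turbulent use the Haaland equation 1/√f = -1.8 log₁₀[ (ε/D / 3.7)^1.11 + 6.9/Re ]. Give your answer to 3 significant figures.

f ≈ 0.132

Re = ρVD/μ = 644·0.00466·0.0272/0.000168 = 485.9.
Re < 2300 → laminar, so f = 64/Re = 0.1317 (roughness is irrelevant in laminar flow).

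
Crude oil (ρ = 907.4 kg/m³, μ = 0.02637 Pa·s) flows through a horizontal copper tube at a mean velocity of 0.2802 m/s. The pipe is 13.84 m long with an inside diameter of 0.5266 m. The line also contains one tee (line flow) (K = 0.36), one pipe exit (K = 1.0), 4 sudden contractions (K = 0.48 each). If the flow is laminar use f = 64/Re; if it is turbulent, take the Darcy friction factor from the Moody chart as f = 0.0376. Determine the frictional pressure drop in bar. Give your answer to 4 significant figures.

ΔP ≈ 0.001520 bar

Reynolds number Re = ρVD/μ = 907.4 · 0.2802 · 0.5266 / 0.0264 = 5077.
Re > 4000 → turbulent; use the Moody-chart value f = 0.0376.
Total minor-loss coefficient ΣK = 1·0.36 + 1·1 + 4·0.48 = 3.28.
ΔP = [f·L/D + ΣK]·(ρV²/2) = [0.0376·13.84/0.5266 + 3.28]·(907.4·0.2802²/2) = [0.9882 + 3.28]·35.62 = 152 Pa.
ΔP = 152 Pa = 0.001520 bar.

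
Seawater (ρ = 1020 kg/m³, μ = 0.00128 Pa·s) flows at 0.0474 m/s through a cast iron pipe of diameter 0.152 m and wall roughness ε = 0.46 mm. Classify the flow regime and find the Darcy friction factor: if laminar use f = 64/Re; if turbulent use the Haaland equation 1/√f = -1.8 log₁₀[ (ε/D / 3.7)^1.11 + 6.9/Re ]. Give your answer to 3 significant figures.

Re = ρVD/μ = 1020·0.0474·0.152/0.00128 = 5741.
Re > 4000 → turbulent. ε/D = 0.00046/0.152 = 0.00303; Haaland: 1/√f = -1.8 log₁₀[0.000374 + 0.0012] = 5.044, so f = 0.0393.

f ≈ 0.0393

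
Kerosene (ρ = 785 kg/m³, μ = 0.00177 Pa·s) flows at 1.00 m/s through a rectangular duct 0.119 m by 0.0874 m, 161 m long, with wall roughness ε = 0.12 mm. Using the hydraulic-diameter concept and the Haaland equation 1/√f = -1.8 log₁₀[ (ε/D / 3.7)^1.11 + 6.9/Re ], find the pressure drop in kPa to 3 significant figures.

ΔP ≈ 15.4 kPa

Hydraulic diameter D_h = 4A/P = 4·(0.119·0.0874)/(2·(0.119+0.0874)) = 0.0416/0.4128 = 0.1008 m.
Re = ρVD_h/μ = 785·1·0.1008/0.00177 = 4.47e+04.
ε/D_h = 0.00012/0.1008 = 0.00119; Haaland gives 1/√f = -1.8 log₁₀[0.000133+0.000154] = 6.375, so f = 0.0246.
ΔP = f(L/D_h)(ρV²/2) = 0.0246·161/0.1008·392.5 = 1.543e+04 Pa.
ΔP = 15.4 kPa.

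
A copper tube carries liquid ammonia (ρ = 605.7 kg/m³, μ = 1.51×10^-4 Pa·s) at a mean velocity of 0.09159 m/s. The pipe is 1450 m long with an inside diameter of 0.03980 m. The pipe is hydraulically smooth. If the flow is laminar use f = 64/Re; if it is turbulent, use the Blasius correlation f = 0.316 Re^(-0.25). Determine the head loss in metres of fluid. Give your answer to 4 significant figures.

Reynolds number Re = ρVD/μ = 605.7 · 0.09159 · 0.0398 / 0.000151 = 1.462e+04.
Re > 4000 → turbulent. Smooth-pipe (Blasius): f = 0.316 Re^(-0.25) = 0.316/(1.462e+04)^0.25 = 0.02874.
Darcy-Weisbach: ΔP = f(L/D)(ρV²/2) = 0.02874·(1450/0.0398)·(605.7·0.09159²/2) = 0.02874·3.643e+04·2.541 = 2660 Pa.
Head loss h_f = ΔP/(ρg) = 2660/(605.7·9.81) = 0.4476 m.

h_f ≈ 0.4476 m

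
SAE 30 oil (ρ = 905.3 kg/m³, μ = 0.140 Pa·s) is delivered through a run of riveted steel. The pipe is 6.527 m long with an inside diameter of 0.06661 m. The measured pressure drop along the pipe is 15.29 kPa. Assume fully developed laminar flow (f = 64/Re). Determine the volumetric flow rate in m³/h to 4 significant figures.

Q ≈ 29.10 m³/h

For laminar flow, f = 64/Re with Re = ρVD/μ, so Darcy-Weisbach reduces to ΔP = 32μLV/D². Solving for V: V = ΔP·D²/(32μL) = 1.529e+04·(0.06661)²/(32·0.14·6.527) = 2.32 m/s.
Check: Re = ρVD/μ = 905.3·2.32·0.06661/0.14 = 999.3 < 2300, so the laminar assumption holds.
Q = V·A = 2.32·(π/4·0.06661²) = 0.008085 m³/s = 29.10 m³/h.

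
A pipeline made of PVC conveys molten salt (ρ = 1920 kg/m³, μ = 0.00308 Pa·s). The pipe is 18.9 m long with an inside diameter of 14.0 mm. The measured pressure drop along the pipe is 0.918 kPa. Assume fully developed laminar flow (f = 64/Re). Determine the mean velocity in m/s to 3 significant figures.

V ≈ 0.0966 m/s

For laminar flow, f = 64/Re with Re = ρVD/μ, so Darcy-Weisbach reduces to ΔP = 32μLV/D². Solving for V: V = ΔP·D²/(32μL) = 918·(0.014)²/(32·0.00308·18.9) = 0.09659 m/s.
Check: Re = ρVD/μ = 1920·0.09659·0.014/0.00308 = 843 < 2300, so the laminar assumption holds.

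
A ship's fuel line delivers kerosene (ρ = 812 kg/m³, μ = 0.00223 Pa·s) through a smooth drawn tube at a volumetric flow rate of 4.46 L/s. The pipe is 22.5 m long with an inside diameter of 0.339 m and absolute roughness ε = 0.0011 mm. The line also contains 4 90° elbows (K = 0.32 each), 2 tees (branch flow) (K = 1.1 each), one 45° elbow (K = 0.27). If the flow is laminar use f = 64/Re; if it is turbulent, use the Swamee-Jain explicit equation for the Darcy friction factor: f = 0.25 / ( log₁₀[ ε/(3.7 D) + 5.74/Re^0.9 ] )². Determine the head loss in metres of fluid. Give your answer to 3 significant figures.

h_f ≈ 7.61×10^-4 m

Q = 4.46 L/s = 4.46/1000 = 0.00446 m³/s.
Cross-sectional area A = πD²/4 = π(0.339)²/4 = 0.09026 m²; mean velocity V = Q/A = 0.00446/0.09026 = 0.04941 m/s.
Reynolds number Re = ρVD/μ = 812 · 0.04941 · 0.339 / 0.00223 = 6100.
Re > 4000 → turbulent. Relative roughness ε/D = 1.1e-06/0.339 = 3.24e-06. Swamee-Jain: f = 0.25/(log₁₀[3.24e-06/3.7 + 5.74/6100^0.9])² = 0.25/(log₁₀[8.77e-07 + 0.00225])² = 0.25/(-2.648)² = 0.03566.
Total minor-loss coefficient ΣK = 4·0.32 + 2·1.1 + 1·0.27 = 3.75.
ΔP = [f·L/D + ΣK]·(ρV²/2) = [0.03566·22.5/0.339 + 3.75]·(812·0.04941²/2) = [2.367 + 3.75]·0.9913 = 6.064 Pa.
Head loss h_f = ΔP/(ρg) = 6.064/(812·9.81) = 7.61×10^-4 m.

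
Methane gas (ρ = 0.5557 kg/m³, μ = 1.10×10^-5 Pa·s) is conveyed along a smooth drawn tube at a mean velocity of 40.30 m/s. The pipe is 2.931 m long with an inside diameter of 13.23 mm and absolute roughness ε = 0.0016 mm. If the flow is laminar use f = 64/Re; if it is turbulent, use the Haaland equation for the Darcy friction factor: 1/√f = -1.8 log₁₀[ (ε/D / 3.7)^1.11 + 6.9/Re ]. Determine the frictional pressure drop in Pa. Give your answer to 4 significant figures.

Reynolds number Re = ρVD/μ = 0.5557 · 40.3 · 0.01323 / 1.1e-05 = 2.693e+04.
Re > 4000 → turbulent. Relative roughness ε/D = 1.6e-06/0.01323 = 0.000121. Haaland: 1/√f = -1.8 log₁₀[(0.000121/3.7)^1.11 + 6.9/2.693e+04] = -1.8 log₁₀[1.05e-05 + 0.000256] = 6.433, so f = 0.02416.
Darcy-Weisbach: ΔP = f(L/D)(ρV²/2) = 0.02416·(2.931/0.01323)·(0.5557·40.3²/2) = 0.02416·221.5·451.3 = 2416 Pa.

ΔP ≈ 2416 Pa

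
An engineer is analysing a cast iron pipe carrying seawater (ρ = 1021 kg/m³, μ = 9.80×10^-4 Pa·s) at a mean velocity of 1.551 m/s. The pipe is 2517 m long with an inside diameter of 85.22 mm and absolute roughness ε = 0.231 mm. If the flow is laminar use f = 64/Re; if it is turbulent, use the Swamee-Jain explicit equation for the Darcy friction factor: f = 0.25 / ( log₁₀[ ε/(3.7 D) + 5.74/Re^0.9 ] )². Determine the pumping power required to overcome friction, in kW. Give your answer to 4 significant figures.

Reynolds number Re = ρVD/μ = 1021 · 1.551 · 0.08522 / 0.00098 = 1.377e+05.
Re > 4000 → turbulent. Relative roughness ε/D = 0.000231/0.08522 = 0.00271. Swamee-Jain: f = 0.25/(log₁₀[0.00271/3.7 + 5.74/1.377e+05^0.9])² = 0.25/(log₁₀[0.000733 + 0.000136])² = 0.25/(-3.061)² = 0.02668.
Darcy-Weisbach: ΔP = f(L/D)(ρV²/2) = 0.02668·(2517/0.08522)·(1021·1.551²/2) = 0.02668·2.954e+04·1228 = 9.677e+05 Pa.
Q = V·A = 1.551·0.005704 = 0.008847 m³/s.
Pumping power P = QΔP = 0.008847·9.677e+05 = 8561.0 W = 8.561 kW.

P ≈ 8.561 kW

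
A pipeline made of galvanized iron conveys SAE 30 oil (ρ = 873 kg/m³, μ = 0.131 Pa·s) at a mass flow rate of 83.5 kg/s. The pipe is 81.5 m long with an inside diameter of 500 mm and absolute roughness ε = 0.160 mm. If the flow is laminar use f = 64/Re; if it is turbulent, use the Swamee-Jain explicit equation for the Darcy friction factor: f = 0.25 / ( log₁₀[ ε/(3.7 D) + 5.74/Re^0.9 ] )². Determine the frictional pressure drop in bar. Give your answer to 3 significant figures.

ΔP ≈ 0.00666 bar

A = πD²/4 = π(0.5)²/4 = 0.1963 m²; mean velocity V = ṁ/(ρA) = 83.5/(873 · 0.1963) = 0.4871 m/s.
Reynolds number Re = ρVD/μ = 873 · 0.4871 · 0.5 / 0.131 = 1623.
Re < 2300 → laminar flow, so f = 64/Re = 64/1623 = 0.03943 (the turbulent correlation is not needed).
Darcy-Weisbach: ΔP = f(L/D)(ρV²/2) = 0.03943·(81.5/0.5)·(873·0.4871²/2) = 0.03943·163·103.6 = 665.7 Pa.
ΔP = 665.7 Pa = 0.00666 bar.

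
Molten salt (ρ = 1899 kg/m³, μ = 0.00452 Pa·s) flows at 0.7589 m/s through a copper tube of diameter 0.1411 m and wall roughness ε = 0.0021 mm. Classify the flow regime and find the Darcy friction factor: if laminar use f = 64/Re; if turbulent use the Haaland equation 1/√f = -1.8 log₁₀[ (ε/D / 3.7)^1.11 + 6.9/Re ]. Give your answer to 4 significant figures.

f ≈ 0.02125

Re = ρVD/μ = 1899·0.7589·0.1411/0.00452 = 4.499e+04.
Re > 4000 → turbulent. ε/D = 2.1e-06/0.1411 = 1.49e-05; Haaland: 1/√f = -1.8 log₁₀[1.03e-06 + 0.000153] = 6.86, so f = 0.02125.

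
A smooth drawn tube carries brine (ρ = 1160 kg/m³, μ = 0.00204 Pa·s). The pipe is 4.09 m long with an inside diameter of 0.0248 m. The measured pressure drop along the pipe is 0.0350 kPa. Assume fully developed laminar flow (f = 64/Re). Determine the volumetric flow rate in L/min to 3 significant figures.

Q ≈ 2.34 L/min

For laminar flow, f = 64/Re with Re = ρVD/μ, so Darcy-Weisbach reduces to ΔP = 32μLV/D². Solving for V: V = ΔP·D²/(32μL) = 35·(0.0248)²/(32·0.00204·4.09) = 0.08062 m/s.
Check: Re = ρVD/μ = 1160·0.08062·0.0248/0.00204 = 1137 < 2300, so the laminar assumption holds.
Q = V·A = 0.08062·(π/4·0.0248²) = 3.895e-05 m³/s = 2.34 L/min.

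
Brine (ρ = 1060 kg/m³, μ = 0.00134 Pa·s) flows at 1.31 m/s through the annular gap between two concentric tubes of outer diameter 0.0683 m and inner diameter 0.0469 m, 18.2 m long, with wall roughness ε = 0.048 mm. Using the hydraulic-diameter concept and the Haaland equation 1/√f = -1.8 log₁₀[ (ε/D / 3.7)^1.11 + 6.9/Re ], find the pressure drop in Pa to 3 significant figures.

Hydraulic diameter D_h = 4A/P = D_o - D_i = 0.0683 - 0.0469 = 0.0214 m.
Re = ρVD_h/μ = 1060·1.31·0.0214/0.00134 = 2.218e+04.
ε/D_h = 4.8e-05/0.0214 = 0.00224; Haaland gives 1/√f = -1.8 log₁₀[0.000268+0.000311] = 5.826, so f = 0.02946.
ΔP = f(L/D_h)(ρV²/2) = 0.02946·18.2/0.0214·909.5 = 2.279e+04 Pa.

ΔP ≈ 22800 Pa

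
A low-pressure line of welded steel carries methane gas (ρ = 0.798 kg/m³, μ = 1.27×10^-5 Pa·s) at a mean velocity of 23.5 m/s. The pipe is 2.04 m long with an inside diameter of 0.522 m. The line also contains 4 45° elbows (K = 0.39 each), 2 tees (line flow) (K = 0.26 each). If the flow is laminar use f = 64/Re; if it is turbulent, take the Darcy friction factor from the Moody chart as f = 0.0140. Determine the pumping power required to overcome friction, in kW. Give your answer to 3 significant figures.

P ≈ 2.37 kW

Reynolds number Re = ρVD/μ = 0.798 · 23.5 · 0.522 / 1.27e-05 = 7.708e+05.
Re > 4000 → turbulent; use the Moody-chart value f = 0.0140.
Total minor-loss coefficient ΣK = 4·0.39 + 2·0.26 = 2.08.
ΔP = [f·L/D + ΣK]·(ρV²/2) = [0.014·2.04/0.522 + 2.08]·(0.798·23.5²/2) = [0.05471 + 2.08]·220.3 = 470.4 Pa.
Q = V·A = 23.5·0.214 = 5.029 m³/s.
Pumping power P = QΔP = 5.029·470.4 = 2366 W = 2.37 kW.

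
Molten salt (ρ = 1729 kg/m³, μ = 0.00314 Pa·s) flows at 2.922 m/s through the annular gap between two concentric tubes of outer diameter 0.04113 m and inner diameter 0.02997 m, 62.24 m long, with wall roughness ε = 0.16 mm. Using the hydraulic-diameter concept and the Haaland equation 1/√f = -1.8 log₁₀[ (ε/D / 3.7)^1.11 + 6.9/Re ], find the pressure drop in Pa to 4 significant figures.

Hydraulic diameter D_h = 4A/P = D_o - D_i = 0.04113 - 0.02997 = 0.01116 m.
Re = ρVD_h/μ = 1729·2.922·0.01116/0.00314 = 1.796e+04.
ε/D_h = 0.00016/0.01116 = 0.0143; Haaland gives 1/√f = -1.8 log₁₀[0.0021+0.000384] = 4.688, so f = 0.04551.
ΔP = f(L/D_h)(ρV²/2) = 0.04551·62.24/0.01116·7381 = 1.873e+06 Pa.

ΔP ≈ 1873000 Pa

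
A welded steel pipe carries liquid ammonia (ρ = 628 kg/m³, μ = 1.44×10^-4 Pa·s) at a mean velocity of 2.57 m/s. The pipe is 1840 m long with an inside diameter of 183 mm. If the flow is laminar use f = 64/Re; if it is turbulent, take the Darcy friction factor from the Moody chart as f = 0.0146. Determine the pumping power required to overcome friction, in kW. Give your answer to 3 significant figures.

Reynolds number Re = ρVD/μ = 628 · 2.57 · 0.183 / 0.000144 = 2.051e+06.
Re > 4000 → turbulent; use the Moody-chart value f = 0.0146.
Darcy-Weisbach: ΔP = f(L/D)(ρV²/2) = 0.0146·(1840/0.183)·(628·2.57²/2) = 0.0146·1.005e+04·2074 = 3.044e+05 Pa.
Q = V·A = 2.57·0.0263 = 0.0676 m³/s.
Pumping power P = QΔP = 0.0676·3.044e+05 = 20580 W = 20.6 kW.

P ≈ 20.6 kW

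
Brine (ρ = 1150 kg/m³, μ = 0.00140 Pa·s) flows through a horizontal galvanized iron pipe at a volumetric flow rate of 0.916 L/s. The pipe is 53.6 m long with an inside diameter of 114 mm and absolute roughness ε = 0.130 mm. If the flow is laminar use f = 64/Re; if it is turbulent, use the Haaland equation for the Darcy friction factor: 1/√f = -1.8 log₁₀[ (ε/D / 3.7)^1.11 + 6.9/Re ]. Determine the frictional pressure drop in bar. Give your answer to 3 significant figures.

ΔP ≈ 7.35×10^-4 bar

Q = 0.916 L/s = 0.916/1000 = 0.000916 m³/s.
Cross-sectional area A = πD²/4 = π(0.114)²/4 = 0.01021 m²; mean velocity V = Q/A = 0.000916/0.01021 = 0.08974 m/s.
Reynolds number Re = ρVD/μ = 1150 · 0.08974 · 0.114 / 0.0014 = 8404.
Re > 4000 → turbulent. Relative roughness ε/D = 0.00013/0.114 = 0.00114. Haaland: 1/√f = -1.8 log₁₀[(0.00114/3.7)^1.11 + 6.9/8404] = -1.8 log₁₀[0.000127 + 0.000821] = 5.442, so f = 0.03377.
Darcy-Weisbach: ΔP = f(L/D)(ρV²/2) = 0.03377·(53.6/0.114)·(1150·0.08974²/2) = 0.03377·470.2·4.631 = 73.52 Pa.
ΔP = 73.52 Pa = 7.35×10^-4 bar.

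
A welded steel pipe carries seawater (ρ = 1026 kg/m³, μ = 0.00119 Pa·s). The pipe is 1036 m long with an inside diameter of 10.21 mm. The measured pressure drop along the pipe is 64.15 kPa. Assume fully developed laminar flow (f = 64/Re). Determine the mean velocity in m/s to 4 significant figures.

For laminar flow, f = 64/Re with Re = ρVD/μ, so Darcy-Weisbach reduces to ΔP = 32μLV/D². Solving for V: V = ΔP·D²/(32μL) = 6.415e+04·(0.01021)²/(32·0.00119·1036) = 0.1695 m/s.
Check: Re = ρVD/μ = 1026·0.1695·0.01021/0.00119 = 1492 < 2300, so the laminar assumption holds.

V ≈ 0.1695 m/s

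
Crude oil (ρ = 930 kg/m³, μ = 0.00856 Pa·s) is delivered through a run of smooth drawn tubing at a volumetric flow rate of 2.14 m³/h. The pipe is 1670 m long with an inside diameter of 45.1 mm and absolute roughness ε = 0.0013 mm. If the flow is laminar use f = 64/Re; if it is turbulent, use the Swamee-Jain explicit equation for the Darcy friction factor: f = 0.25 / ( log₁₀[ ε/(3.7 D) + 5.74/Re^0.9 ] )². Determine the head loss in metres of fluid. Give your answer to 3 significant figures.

Q = 2.14 m³/h = 2.14/3600 = 0.0005944 m³/s.
Cross-sectional area A = πD²/4 = π(0.0451)²/4 = 0.001598 m²; mean velocity V = Q/A = 0.0005944/0.001598 = 0.3721 m/s.
Reynolds number Re = ρVD/μ = 930 · 0.3721 · 0.0451 / 0.00856 = 1823.
Re < 2300 → laminar flow, so f = 64/Re = 64/1823 = 0.0351 (the turbulent correlation is not needed).
Darcy-Weisbach: ΔP = f(L/D)(ρV²/2) = 0.0351·(1670/0.0451)·(930·0.3721²/2) = 0.0351·3.703e+04·64.39 = 8.369e+04 Pa.
Head loss h_f = ΔP/(ρg) = 8.369e+04/(930·9.81) = 9.17 m.

h_f ≈ 9.17 m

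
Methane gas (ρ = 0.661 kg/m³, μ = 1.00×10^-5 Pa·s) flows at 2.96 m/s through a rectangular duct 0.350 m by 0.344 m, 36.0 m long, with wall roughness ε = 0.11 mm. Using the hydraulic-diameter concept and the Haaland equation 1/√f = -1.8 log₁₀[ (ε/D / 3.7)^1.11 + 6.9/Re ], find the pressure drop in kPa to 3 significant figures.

Hydraulic diameter D_h = 4A/P = 4·(0.35·0.344)/(2·(0.35+0.344)) = 0.4816/1.388 = 0.347 m.
Re = ρVD_h/μ = 0.661·2.96·0.347/1e-05 = 6.789e+04.
ε/D_h = 0.00011/0.347 = 0.000317; Haaland gives 1/√f = -1.8 log₁₀[3.06e-05+0.000102] = 6.982, so f = 0.02052.
ΔP = f(L/D_h)(ρV²/2) = 0.02052·36/0.347·2.896 = 6.164 Pa.
ΔP = 0.00616 kPa.

ΔP ≈ 0.00616 kPa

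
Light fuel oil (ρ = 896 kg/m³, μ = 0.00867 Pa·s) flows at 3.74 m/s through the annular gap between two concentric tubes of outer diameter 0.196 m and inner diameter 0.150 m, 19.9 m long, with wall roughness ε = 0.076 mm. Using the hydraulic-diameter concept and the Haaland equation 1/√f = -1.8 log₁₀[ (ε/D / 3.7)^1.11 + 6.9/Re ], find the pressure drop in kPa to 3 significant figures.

ΔP ≈ 79.8 kPa

Hydraulic diameter D_h = 4A/P = D_o - D_i = 0.196 - 0.15 = 0.046 m.
Re = ρVD_h/μ = 896·3.74·0.046/0.00867 = 1.778e+04.
ε/D_h = 7.6e-05/0.046 = 0.00165; Haaland gives 1/√f = -1.8 log₁₀[0.000191+0.000388] = 5.827, so f = 0.02945.
ΔP = f(L/D_h)(ρV²/2) = 0.02945·19.9/0.046·6266 = 7.984e+04 Pa.
ΔP = 79.8 kPa.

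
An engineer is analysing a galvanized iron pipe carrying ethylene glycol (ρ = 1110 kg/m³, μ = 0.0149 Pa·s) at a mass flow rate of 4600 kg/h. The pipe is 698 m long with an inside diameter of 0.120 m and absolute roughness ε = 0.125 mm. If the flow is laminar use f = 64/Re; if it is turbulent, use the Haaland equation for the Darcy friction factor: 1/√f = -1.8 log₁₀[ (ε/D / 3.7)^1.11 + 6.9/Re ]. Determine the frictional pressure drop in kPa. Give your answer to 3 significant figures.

ṁ = 4600 kg/h = 4600/3600 = 1.278 kg/s.
A = πD²/4 = π(0.12)²/4 = 0.01131 m²; mean velocity V = ṁ/(ρA) = 1.278/(1110 · 0.01131) = 0.1018 m/s.
Reynolds number Re = ρVD/μ = 1110 · 0.1018 · 0.12 / 0.0149 = 909.9.
Re < 2300 → laminar flow, so f = 64/Re = 64/909.9 = 0.07034 (the turbulent correlation is not needed).
Darcy-Weisbach: ΔP = f(L/D)(ρV²/2) = 0.07034·(698/0.12)·(1110·0.1018²/2) = 0.07034·5817·5.75 = 2352 Pa.
ΔP = 2352 Pa = 2.35 kPa.

ΔP ≈ 2.35 kPa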